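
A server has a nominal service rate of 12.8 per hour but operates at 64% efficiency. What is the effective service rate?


Effective rate = mu * efficiency = 12.8 * 0.64 = 8.19 per hour

8.19 per hour


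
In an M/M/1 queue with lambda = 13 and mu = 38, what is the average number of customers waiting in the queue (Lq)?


rho = 13/38; Lq = rho^2/(1-rho) = 0.18

0.18


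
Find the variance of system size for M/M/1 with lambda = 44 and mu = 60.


rho = 44/60; Var(N) = rho/(1-rho)^2 = 10.31

10.31


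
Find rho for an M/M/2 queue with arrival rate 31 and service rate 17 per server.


rho = lambda/(c*mu) = 31/(2*17) = 0.9118

0.9118


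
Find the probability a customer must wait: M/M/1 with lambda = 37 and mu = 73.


P(wait) = rho = lambda/mu = 37/73 = 0.5068

0.5068


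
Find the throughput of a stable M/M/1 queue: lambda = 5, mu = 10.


For a stable queue (lambda < mu), throughput = lambda = 5 per hour

5 per hour


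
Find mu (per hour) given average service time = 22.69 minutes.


mu = 60 / avg_service_time = 60 / 22.69 = 2.64 per hour

2.64 per hour


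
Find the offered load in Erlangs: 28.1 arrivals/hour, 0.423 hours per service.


Offered load a = lambda * E[S] = 28.1 * 0.423 = 11.89 Erlangs

11.89 Erlangs


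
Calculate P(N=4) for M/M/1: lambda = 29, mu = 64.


rho = 29/64; P(n) = (1-rho)*rho^n = (1-29/64)*(29/64)^4 = 0.0231

0.0231


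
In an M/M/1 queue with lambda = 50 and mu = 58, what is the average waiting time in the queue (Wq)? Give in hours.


rho = 50/58; Wq = rho/(mu - lambda) = 0.1078 hours

0.1078 hours


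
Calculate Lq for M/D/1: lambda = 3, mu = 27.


M/D/1: Lq = rho^2 / (2*(1-rho)) where rho = 3/27; Lq = 0.01

0.01


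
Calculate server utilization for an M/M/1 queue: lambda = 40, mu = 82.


rho = lambda/mu = 40/82 = 0.4878

0.4878


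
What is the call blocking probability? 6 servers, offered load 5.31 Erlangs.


B(N,A) = (A^N/N!) / sum(A^k/k!, k=0..N) with N=6, A=5.31 = 0.215

0.215


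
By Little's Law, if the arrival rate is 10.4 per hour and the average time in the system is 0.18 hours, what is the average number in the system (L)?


L = lambda * W = 10.4 * 0.18 = 1.87

1.87


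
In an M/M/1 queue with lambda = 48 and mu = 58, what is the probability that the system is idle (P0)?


P0 = 1 - rho = 1 - 48/58 = 0.1724

0.1724


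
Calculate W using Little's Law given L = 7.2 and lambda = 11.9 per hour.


W = L / lambda = 7.2 / 11.9 = 0.605 hours

0.605 hours


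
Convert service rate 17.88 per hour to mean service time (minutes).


Mean service time = 60/mu = 60/17.88 = 3.36 minutes

3.36 minutes


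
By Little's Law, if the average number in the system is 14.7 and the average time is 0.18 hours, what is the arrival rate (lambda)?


lambda = L / W = 14.7 / 0.18 = 81.67 per hour

81.67 per hour


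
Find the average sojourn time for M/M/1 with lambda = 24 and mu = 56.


W = 1/(mu - lambda) = 1/(56 - 24) = 0.0313 hours

0.0313 hours


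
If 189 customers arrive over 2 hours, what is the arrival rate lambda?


lambda = total arrivals / time = 189 / 2 = 94.5 per hour

94.5 per hour


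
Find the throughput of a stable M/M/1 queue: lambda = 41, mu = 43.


For a stable queue (lambda < mu), throughput = lambda = 41 per hour

41 per hour


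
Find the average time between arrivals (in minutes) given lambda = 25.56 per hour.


Mean interarrival time = 60/lambda = 60/25.56 = 2.35 minutes

2.35 minutes


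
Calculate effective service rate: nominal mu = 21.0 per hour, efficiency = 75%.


Effective rate = mu * efficiency = 21.0 * 0.75 = 15.75 per hour

15.75 per hour


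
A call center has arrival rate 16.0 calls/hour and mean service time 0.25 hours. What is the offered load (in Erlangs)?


Offered load a = lambda * E[S] = 16.0 * 0.25 = 4.0 Erlangs

4.0 Erlangs


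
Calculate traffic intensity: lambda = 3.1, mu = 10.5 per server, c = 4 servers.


rho = lambda / (c * mu) = 3.1 / (4 * 10.5) = 0.0738

0.0738


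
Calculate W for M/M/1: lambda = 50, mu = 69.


W = 1/(mu - lambda) = 1/(69 - 50) = 0.0526 hours

0.0526 hours


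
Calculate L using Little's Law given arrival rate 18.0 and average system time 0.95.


L = lambda * W = 18.0 * 0.95 = 17.1

17.1


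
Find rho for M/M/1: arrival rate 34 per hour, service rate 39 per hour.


rho = lambda/mu = 34/39 = 0.8718

0.8718


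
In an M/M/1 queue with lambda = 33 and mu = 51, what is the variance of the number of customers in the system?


rho = 33/51; Var(N) = rho/(1-rho)^2 = 5.19

5.19


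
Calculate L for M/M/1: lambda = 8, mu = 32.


rho = 8/32; L = rho/(1-rho) = 0.33

0.33


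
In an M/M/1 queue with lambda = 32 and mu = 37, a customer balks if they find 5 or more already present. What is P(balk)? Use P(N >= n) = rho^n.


P(N >= 5) = rho^5 = (32/37)^5 = 0.4839

0.4839


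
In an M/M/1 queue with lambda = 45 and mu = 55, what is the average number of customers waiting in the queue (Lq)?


rho = 45/55; Lq = rho^2/(1-rho) = 3.68

3.68


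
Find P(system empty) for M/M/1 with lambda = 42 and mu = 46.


P0 = 1 - rho = 1 - 42/46 = 0.087

0.087


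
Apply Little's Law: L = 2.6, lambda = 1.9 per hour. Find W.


W = L / lambda = 2.6 / 1.9 = 1.3684 hours

1.3684 hours


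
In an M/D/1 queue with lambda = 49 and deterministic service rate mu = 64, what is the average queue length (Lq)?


M/D/1: Lq = rho^2 / (2*(1-rho)) where rho = 49/64; Lq = 1.25

1.25


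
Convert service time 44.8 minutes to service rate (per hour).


mu = 60 / avg_service_time = 60 / 44.8 = 1.34 per hour

1.34 per hour


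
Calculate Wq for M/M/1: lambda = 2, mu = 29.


rho = 2/29; Wq = rho/(mu - lambda) = 0.0026 hours

0.0026 hours


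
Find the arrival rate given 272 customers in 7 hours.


lambda = total arrivals / time = 272 / 7 = 38.86 per hour

38.86 per hour


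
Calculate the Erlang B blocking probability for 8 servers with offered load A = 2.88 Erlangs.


B(N,A) = (A^N/N!) / sum(A^k/k!, k=0..N) with N=8, A=2.88 = 0.0066

0.0066


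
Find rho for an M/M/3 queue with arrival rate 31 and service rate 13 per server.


rho = lambda/(c*mu) = 31/(3*13) = 0.7949

0.7949


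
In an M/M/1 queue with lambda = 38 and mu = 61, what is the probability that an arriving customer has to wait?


P(wait) = rho = lambda/mu = 38/61 = 0.623

0.623


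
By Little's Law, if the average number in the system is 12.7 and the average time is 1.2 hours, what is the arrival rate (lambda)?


lambda = L / W = 12.7 / 1.2 = 10.58 per hour

10.58 per hour


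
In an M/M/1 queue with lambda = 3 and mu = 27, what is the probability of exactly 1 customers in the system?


rho = 3/27; P(n) = (1-rho)*rho^n = (1-3/27)*(3/27)^1 = 0.0988

0.0988


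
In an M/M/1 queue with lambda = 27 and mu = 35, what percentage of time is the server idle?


Idle fraction = (1 - rho) * 100 = (1 - 27/35) * 100 = 22.9%

22.9%


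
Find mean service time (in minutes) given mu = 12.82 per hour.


Mean service time = 60/mu = 60/12.82 = 4.68 minutes

4.68 minutes


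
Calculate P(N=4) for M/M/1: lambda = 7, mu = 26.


rho = 7/26; P(n) = (1-rho)*rho^n = (1-7/26)*(7/26)^4 = 0.0038

0.0038


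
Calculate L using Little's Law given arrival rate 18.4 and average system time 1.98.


L = lambda * W = 18.4 * 1.98 = 36.43

36.43


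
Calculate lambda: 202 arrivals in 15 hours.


lambda = total arrivals / time = 202 / 15 = 13.47 per hour

13.47 per hour


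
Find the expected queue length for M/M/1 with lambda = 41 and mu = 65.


rho = 41/65; Lq = rho^2/(1-rho) = 1.08

1.08


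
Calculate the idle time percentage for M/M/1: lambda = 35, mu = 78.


Idle fraction = (1 - rho) * 100 = (1 - 35/78) * 100 = 55.1%

55.1%


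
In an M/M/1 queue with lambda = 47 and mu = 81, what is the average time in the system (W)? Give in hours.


W = 1/(mu - lambda) = 1/(81 - 47) = 0.0294 hours

0.0294 hours


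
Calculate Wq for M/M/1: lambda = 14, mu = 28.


rho = 14/28; Wq = rho/(mu - lambda) = 0.0357 hours

0.0357 hours


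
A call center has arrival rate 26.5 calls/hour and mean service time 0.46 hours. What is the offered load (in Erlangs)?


Offered load a = lambda * E[S] = 26.5 * 0.46 = 12.19 Erlangs

12.19 Erlangs


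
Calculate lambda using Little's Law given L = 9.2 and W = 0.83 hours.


lambda = L / W = 9.2 / 0.83 = 11.08 per hour

11.08 per hour


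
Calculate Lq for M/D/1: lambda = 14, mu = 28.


M/D/1: Lq = rho^2 / (2*(1-rho)) where rho = 14/28; Lq = 0.25

0.25


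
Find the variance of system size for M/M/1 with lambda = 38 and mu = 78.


rho = 38/78; Var(N) = rho/(1-rho)^2 = 1.85

1.85


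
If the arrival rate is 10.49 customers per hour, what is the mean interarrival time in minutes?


Mean interarrival time = 60/lambda = 60/10.49 = 5.72 minutes

5.72 minutes


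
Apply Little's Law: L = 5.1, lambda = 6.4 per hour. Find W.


W = L / lambda = 5.1 / 6.4 = 0.7969 hours

0.7969 hours


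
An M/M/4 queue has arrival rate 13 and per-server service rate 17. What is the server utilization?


rho = lambda/(c*mu) = 13/(4*17) = 0.1912

0.1912


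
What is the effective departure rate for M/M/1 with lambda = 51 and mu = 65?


For a stable queue (lambda < mu), throughput = lambda = 51 per hour

51 per hour


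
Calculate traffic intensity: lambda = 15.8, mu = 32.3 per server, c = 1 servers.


rho = lambda / (c * mu) = 15.8 / (1 * 32.3) = 0.4892

0.4892


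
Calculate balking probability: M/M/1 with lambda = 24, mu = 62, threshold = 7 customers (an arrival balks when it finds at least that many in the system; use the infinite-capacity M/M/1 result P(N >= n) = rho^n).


P(N >= 7) = rho^7 = (24/62)^7 = 0.0013

0.0013


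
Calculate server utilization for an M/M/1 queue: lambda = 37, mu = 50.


rho = lambda/mu = 37/50 = 0.74

0.74


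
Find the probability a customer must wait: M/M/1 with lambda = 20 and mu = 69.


P(wait) = rho = lambda/mu = 20/69 = 0.2899

0.2899


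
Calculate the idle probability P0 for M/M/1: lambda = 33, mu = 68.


P0 = 1 - rho = 1 - 33/68 = 0.5147

0.5147


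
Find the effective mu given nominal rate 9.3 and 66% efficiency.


Effective rate = mu * efficiency = 9.3 * 0.66 = 6.14 per hour

6.14 per hour


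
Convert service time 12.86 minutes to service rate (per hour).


mu = 60 / avg_service_time = 60 / 12.86 = 4.67 per hour

4.67 per hour


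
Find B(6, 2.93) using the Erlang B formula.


B(N,A) = (A^N/N!) / sum(A^k/k!, k=0..N) with N=6, A=2.93 = 0.0484

0.0484


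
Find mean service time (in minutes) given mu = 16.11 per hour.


Mean service time = 60/mu = 60/16.11 = 3.72 minutes

3.72 minutes


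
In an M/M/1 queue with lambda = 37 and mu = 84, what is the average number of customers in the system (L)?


rho = 37/84; L = rho/(1-rho) = 0.79

0.79


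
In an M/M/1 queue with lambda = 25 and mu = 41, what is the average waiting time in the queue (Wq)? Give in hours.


rho = 25/41; Wq = rho/(mu - lambda) = 0.0381 hours

0.0381 hours


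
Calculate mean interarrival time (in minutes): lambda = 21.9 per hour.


Mean interarrival time = 60/lambda = 60/21.9 = 2.74 minutes

2.74 minutes


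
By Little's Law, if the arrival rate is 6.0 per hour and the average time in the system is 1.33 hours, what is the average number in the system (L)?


L = lambda * W = 6.0 * 1.33 = 7.98

7.98


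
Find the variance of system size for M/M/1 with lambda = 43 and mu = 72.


rho = 43/72; Var(N) = rho/(1-rho)^2 = 3.68

3.68


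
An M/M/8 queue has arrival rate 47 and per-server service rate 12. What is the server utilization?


rho = lambda/(c*mu) = 47/(8*12) = 0.4896

0.4896


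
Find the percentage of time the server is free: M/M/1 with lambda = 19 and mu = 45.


Idle fraction = (1 - rho) * 100 = (1 - 19/45) * 100 = 57.8%

57.8%


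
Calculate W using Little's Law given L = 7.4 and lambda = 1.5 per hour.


W = L / lambda = 7.4 / 1.5 = 4.9333 hours

4.9333 hours


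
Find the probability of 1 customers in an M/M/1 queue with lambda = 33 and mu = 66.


rho = 33/66; P(n) = (1-rho)*rho^n = (1-33/66)*(33/66)^1 = 0.25

0.25


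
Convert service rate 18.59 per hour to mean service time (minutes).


Mean service time = 60/mu = 60/18.59 = 3.23 minutes

3.23 minutes


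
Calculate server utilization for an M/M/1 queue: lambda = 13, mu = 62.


rho = lambda/mu = 13/62 = 0.2097

0.2097


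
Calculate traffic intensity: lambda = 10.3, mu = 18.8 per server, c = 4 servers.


rho = lambda / (c * mu) = 10.3 / (4 * 18.8) = 0.137

0.137


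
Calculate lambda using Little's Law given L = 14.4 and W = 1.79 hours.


lambda = L / W = 14.4 / 1.79 = 8.04 per hour

8.04 per hour


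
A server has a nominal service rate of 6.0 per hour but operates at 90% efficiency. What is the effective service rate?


Effective rate = mu * efficiency = 6.0 * 0.9 = 5.4 per hour

5.4 per hour


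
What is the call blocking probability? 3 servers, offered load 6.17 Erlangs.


B(N,A) = (A^N/N!) / sum(A^k/k!, k=0..N) with N=3, A=6.17 = 0.599

0.599


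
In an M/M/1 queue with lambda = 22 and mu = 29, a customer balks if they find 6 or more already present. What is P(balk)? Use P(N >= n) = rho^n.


P(N >= 6) = rho^6 = (22/29)^6 = 0.1906

0.1906


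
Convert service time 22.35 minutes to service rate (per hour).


mu = 60 / avg_service_time = 60 / 22.35 = 2.68 per hour

2.68 per hour


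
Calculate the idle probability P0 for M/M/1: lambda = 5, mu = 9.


P0 = 1 - rho = 1 - 5/9 = 0.4444

0.4444


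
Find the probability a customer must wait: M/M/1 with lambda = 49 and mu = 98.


P(wait) = rho = lambda/mu = 49/98 = 0.5

0.5


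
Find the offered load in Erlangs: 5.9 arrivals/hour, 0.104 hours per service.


Offered load a = lambda * E[S] = 5.9 * 0.104 = 0.61 Erlangs

0.61 Erlangs


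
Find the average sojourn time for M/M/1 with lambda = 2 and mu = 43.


W = 1/(mu - lambda) = 1/(43 - 2) = 0.0244 hours

0.0244 hours


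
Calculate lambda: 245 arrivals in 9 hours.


lambda = total arrivals / time = 245 / 9 = 27.22 per hour

27.22 per hour


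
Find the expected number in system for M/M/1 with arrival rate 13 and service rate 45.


rho = 13/45; L = rho/(1-rho) = 0.41

0.41


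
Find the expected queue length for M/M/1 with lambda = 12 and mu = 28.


rho = 12/28; Lq = rho^2/(1-rho) = 0.32

0.32


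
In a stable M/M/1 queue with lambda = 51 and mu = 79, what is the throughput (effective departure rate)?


For a stable queue (lambda < mu), throughput = lambda = 51 per hour

51 per hour


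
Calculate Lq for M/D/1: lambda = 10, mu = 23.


M/D/1: Lq = rho^2 / (2*(1-rho)) where rho = 10/23; Lq = 0.17

0.17


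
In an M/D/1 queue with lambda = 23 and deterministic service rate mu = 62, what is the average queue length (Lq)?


M/D/1: Lq = rho^2 / (2*(1-rho)) where rho = 23/62; Lq = 0.11

0.11


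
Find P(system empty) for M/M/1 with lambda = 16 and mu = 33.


P0 = 1 - rho = 1 - 16/33 = 0.5152

0.5152


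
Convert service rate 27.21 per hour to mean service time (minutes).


Mean service time = 60/mu = 60/27.21 = 2.21 minutes

2.21 minutes


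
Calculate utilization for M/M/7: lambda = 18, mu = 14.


rho = lambda/(c*mu) = 18/(7*14) = 0.1837

0.1837


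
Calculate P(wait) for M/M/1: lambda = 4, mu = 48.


P(wait) = rho = lambda/mu = 4/48 = 0.0833

0.0833


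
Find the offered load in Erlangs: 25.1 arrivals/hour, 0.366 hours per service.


Offered load a = lambda * E[S] = 25.1 * 0.366 = 9.19 Erlangs

9.19 Erlangs


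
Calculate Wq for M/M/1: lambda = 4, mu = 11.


rho = 4/11; Wq = rho/(mu - lambda) = 0.0519 hours

0.0519 hours


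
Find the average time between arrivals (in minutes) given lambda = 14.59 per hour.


Mean interarrival time = 60/lambda = 60/14.59 = 4.11 minutes

4.11 minutes


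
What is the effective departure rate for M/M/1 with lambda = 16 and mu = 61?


For a stable queue (lambda < mu), throughput = lambda = 16 per hour

16 per hour


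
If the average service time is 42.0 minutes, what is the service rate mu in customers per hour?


mu = 60 / avg_service_time = 60 / 42.0 = 1.43 per hour

1.43 per hour


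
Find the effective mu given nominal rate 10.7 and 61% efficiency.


Effective rate = mu * efficiency = 10.7 * 0.61 = 6.53 per hour

6.53 per hour


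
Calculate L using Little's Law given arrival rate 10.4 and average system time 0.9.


L = lambda * W = 10.4 * 0.9 = 9.36

9.36


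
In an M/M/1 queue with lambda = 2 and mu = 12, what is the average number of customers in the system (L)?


rho = 2/12; L = rho/(1-rho) = 0.2

0.2


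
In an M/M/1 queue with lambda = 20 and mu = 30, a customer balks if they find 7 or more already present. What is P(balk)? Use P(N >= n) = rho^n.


P(N >= 7) = rho^7 = (20/30)^7 = 0.0585

0.0585


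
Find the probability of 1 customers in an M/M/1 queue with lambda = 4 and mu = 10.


rho = 4/10; P(n) = (1-rho)*rho^n = (1-4/10)*(4/10)^1 = 0.24

0.24


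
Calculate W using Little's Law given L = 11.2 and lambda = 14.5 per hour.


W = L / lambda = 11.2 / 14.5 = 0.7724 hours

0.7724 hours


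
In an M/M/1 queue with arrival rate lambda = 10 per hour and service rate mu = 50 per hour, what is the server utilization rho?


rho = lambda/mu = 10/50 = 0.2

0.2


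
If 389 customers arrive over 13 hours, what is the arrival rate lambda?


lambda = total arrivals / time = 389 / 13 = 29.92 per hour

29.92 per hour


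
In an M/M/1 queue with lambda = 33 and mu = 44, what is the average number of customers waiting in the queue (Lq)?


rho = 33/44; Lq = rho^2/(1-rho) = 2.25

2.25


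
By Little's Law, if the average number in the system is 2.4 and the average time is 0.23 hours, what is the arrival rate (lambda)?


lambda = L / W = 2.4 / 0.23 = 10.43 per hour

10.43 per hour


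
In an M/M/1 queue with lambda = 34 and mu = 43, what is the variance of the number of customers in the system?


rho = 34/43; Var(N) = rho/(1-rho)^2 = 18.05

18.05


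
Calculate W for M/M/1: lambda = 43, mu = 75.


W = 1/(mu - lambda) = 1/(75 - 43) = 0.0313 hours

0.0313 hours


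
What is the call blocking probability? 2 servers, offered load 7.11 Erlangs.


B(N,A) = (A^N/N!) / sum(A^k/k!, k=0..N) with N=2, A=7.11 = 0.7571

0.7571


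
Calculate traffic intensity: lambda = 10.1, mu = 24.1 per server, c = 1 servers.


rho = lambda / (c * mu) = 10.1 / (1 * 24.1) = 0.4191

0.4191


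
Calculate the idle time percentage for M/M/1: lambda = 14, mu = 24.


Idle fraction = (1 - rho) * 100 = (1 - 14/24) * 100 = 41.7%

41.7%


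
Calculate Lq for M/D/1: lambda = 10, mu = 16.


M/D/1: Lq = rho^2 / (2*(1-rho)) where rho = 10/16; Lq = 0.52

0.52


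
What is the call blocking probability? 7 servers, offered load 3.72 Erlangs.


B(N,A) = (A^N/N!) / sum(A^k/k!, k=0..N) with N=7, A=3.72 = 0.0492

0.0492


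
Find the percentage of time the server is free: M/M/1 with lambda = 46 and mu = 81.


Idle fraction = (1 - rho) * 100 = (1 - 46/81) * 100 = 43.2%

43.2%


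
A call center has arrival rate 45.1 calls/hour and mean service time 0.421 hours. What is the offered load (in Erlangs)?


Offered load a = lambda * E[S] = 45.1 * 0.421 = 18.99 Erlangs

18.99 Erlangs


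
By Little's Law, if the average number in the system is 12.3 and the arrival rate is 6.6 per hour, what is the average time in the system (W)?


W = L / lambda = 12.3 / 6.6 = 1.8636 hours

1.8636 hours


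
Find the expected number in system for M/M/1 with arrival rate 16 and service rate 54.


rho = 16/54; L = rho/(1-rho) = 0.42

0.42


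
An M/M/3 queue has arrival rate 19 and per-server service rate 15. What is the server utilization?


rho = lambda/(c*mu) = 19/(3*15) = 0.4222

0.4222


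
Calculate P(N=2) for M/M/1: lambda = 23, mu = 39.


rho = 23/39; P(n) = (1-rho)*rho^n = (1-23/39)*(23/39)^2 = 0.1427

0.1427


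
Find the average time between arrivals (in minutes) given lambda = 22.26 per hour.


Mean interarrival time = 60/lambda = 60/22.26 = 2.7 minutes

2.7 minutes


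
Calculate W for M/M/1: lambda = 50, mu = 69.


W = 1/(mu - lambda) = 1/(69 - 50) = 0.0526 hours

0.0526 hours


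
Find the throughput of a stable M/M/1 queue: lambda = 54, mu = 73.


For a stable queue (lambda < mu), throughput = lambda = 54 per hour

54 per hour


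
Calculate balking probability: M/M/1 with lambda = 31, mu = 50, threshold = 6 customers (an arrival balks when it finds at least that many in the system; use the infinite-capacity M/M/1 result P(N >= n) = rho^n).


P(N >= 6) = rho^6 = (31/50)^6 = 0.0568

0.0568


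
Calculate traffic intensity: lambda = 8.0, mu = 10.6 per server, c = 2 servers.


rho = lambda / (c * mu) = 8.0 / (2 * 10.6) = 0.3774

0.3774


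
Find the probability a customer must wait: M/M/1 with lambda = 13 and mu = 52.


P(wait) = rho = lambda/mu = 13/52 = 0.25

0.25


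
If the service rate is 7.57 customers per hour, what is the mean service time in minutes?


Mean service time = 60/mu = 60/7.57 = 7.93 minutes

7.93 minutes


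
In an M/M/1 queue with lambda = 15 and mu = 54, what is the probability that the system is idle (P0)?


P0 = 1 - rho = 1 - 15/54 = 0.7222

0.7222


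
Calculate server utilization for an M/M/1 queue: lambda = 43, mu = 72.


rho = lambda/mu = 43/72 = 0.5972

0.5972


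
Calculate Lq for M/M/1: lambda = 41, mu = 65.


rho = 41/65; Lq = rho^2/(1-rho) = 1.08

1.08


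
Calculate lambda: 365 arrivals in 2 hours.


lambda = total arrivals / time = 365 / 2 = 182.5 per hour

182.5 per hour


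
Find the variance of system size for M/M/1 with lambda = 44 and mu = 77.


rho = 44/77; Var(N) = rho/(1-rho)^2 = 3.11

3.11


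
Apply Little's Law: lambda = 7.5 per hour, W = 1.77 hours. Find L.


L = lambda * W = 7.5 * 1.77 = 13.28

13.28


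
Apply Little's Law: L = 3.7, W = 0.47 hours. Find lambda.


lambda = L / W = 3.7 / 0.47 = 7.87 per hour

7.87 per hour


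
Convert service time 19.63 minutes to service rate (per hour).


mu = 60 / avg_service_time = 60 / 19.63 = 3.06 per hour

3.06 per hour


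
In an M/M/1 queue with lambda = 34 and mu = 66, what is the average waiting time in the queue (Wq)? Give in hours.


rho = 34/66; Wq = rho/(mu - lambda) = 0.0161 hours

0.0161 hours


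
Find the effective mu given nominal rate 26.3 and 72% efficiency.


Effective rate = mu * efficiency = 26.3 * 0.72 = 18.94 per hour

18.94 per hour


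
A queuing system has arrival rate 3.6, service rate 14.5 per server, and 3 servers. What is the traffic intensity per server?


rho = lambda / (c * mu) = 3.6 / (3 * 14.5) = 0.0828

0.0828


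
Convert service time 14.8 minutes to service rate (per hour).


mu = 60 / avg_service_time = 60 / 14.8 = 4.05 per hour

4.05 per hour


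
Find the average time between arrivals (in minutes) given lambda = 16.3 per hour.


Mean interarrival time = 60/lambda = 60/16.3 = 3.68 minutes

3.68 minutes


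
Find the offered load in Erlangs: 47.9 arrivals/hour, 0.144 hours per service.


Offered load a = lambda * E[S] = 47.9 * 0.144 = 6.9 Erlangs

6.9 Erlangs


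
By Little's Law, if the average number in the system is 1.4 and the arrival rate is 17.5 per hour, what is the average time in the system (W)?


W = L / lambda = 1.4 / 17.5 = 0.08 hours

0.08 hours


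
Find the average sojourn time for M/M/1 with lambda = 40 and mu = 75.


W = 1/(mu - lambda) = 1/(75 - 40) = 0.0286 hours

0.0286 hours


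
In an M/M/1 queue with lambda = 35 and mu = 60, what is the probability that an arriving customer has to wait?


P(wait) = rho = lambda/mu = 35/60 = 0.5833

0.5833


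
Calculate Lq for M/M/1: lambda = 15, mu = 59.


rho = 15/59; Lq = rho^2/(1-rho) = 0.09

0.09


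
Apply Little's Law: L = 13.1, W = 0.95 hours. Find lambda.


lambda = L / W = 13.1 / 0.95 = 13.79 per hour

13.79 per hour


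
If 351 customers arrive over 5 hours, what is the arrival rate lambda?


lambda = total arrivals / time = 351 / 5 = 70.2 per hour

70.2 per hour


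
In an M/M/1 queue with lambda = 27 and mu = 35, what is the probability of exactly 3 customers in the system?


rho = 27/35; P(n) = (1-rho)*rho^n = (1-27/35)*(27/35)^3 = 0.1049

0.1049


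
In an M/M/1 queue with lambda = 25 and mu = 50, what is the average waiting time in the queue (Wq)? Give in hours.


rho = 25/50; Wq = rho/(mu - lambda) = 0.02 hours

0.02 hours


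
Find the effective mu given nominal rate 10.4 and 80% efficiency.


Effective rate = mu * efficiency = 10.4 * 0.8 = 8.32 per hour

8.32 per hour


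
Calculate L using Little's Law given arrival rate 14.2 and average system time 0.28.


L = lambda * W = 14.2 * 0.28 = 3.98

3.98


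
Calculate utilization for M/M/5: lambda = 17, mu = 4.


rho = lambda/(c*mu) = 17/(5*4) = 0.85

0.85


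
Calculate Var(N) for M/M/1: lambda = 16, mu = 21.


rho = 16/21; Var(N) = rho/(1-rho)^2 = 13.44

13.44


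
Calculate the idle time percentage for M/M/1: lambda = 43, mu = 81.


Idle fraction = (1 - rho) * 100 = (1 - 43/81) * 100 = 46.9%

46.9%


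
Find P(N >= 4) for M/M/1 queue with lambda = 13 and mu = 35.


P(N >= 4) = rho^4 = (13/35)^4 = 0.019

0.019


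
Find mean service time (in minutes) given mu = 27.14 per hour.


Mean service time = 60/mu = 60/27.14 = 2.21 minutes

2.21 minutes


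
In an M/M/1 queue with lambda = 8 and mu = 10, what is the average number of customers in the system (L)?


rho = 8/10; L = rho/(1-rho) = 4.0

4.0


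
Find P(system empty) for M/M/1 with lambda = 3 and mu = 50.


P0 = 1 - rho = 1 - 3/50 = 0.94

0.94


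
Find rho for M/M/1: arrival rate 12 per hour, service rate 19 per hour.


rho = lambda/mu = 12/19 = 0.6316

0.6316


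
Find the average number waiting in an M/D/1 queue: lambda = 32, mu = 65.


M/D/1: Lq = rho^2 / (2*(1-rho)) where rho = 32/65; Lq = 0.24

0.24


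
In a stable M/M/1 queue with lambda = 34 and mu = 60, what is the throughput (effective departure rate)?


For a stable queue (lambda < mu), throughput = lambda = 34 per hour

34 per hour


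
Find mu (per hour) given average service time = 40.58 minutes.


mu = 60 / avg_service_time = 60 / 40.58 = 1.48 per hour

1.48 per hour


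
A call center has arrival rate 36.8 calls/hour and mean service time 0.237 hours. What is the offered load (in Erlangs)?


Offered load a = lambda * E[S] = 36.8 * 0.237 = 8.72 Erlangs

8.72 Erlangs


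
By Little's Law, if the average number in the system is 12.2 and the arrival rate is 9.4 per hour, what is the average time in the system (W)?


W = L / lambda = 12.2 / 9.4 = 1.2979 hours

1.2979 hours


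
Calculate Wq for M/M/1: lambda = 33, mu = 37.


rho = 33/37; Wq = rho/(mu - lambda) = 0.223 hours

0.223 hours


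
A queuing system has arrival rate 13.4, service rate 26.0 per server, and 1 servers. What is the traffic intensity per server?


rho = lambda / (c * mu) = 13.4 / (1 * 26.0) = 0.5154

0.5154


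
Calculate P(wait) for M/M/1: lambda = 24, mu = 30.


P(wait) = rho = lambda/mu = 24/30 = 0.8

0.8


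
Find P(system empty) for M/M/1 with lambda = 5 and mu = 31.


P0 = 1 - rho = 1 - 5/31 = 0.8387

0.8387


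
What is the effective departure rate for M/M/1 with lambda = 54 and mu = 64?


For a stable queue (lambda < mu), throughput = lambda = 54 per hour

54 per hour


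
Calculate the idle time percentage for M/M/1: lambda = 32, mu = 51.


Idle fraction = (1 - rho) * 100 = (1 - 32/51) * 100 = 37.3%

37.3%


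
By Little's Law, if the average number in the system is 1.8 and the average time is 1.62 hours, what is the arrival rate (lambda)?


lambda = L / W = 1.8 / 1.62 = 1.11 per hour

1.11 per hour


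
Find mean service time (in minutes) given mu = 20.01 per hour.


Mean service time = 60/mu = 60/20.01 = 3.0 minutes

3.0 minutes


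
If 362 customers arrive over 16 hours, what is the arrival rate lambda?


lambda = total arrivals / time = 362 / 16 = 22.63 per hour

22.63 per hour


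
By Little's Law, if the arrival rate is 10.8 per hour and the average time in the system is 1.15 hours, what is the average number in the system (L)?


L = lambda * W = 10.8 * 1.15 = 12.42

12.42


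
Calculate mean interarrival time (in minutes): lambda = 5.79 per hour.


Mean interarrival time = 60/lambda = 60/5.79 = 10.36 minutes

10.36 minutes


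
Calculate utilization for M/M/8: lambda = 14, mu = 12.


rho = lambda/(c*mu) = 14/(8*12) = 0.1458

0.1458


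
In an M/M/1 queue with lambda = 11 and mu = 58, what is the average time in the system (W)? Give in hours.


W = 1/(mu - lambda) = 1/(58 - 11) = 0.0213 hours

0.0213 hours


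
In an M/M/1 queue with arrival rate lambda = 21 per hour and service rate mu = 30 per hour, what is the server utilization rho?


rho = lambda/mu = 21/30 = 0.7

0.7


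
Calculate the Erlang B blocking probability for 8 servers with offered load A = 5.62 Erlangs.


B(N,A) = (A^N/N!) / sum(A^k/k!, k=0..N) with N=8, A=5.62 = 0.1012

0.1012


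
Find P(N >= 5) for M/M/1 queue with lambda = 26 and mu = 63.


P(N >= 5) = rho^5 = (26/63)^5 = 0.012

0.012


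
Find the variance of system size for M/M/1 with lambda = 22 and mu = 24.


rho = 22/24; Var(N) = rho/(1-rho)^2 = 132.0

132.0


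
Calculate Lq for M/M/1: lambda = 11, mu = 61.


rho = 11/61; Lq = rho^2/(1-rho) = 0.04

0.04


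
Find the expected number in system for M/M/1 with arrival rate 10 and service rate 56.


rho = 10/56; L = rho/(1-rho) = 0.22

0.22


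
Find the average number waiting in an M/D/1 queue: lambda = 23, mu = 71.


M/D/1: Lq = rho^2 / (2*(1-rho)) where rho = 23/71; Lq = 0.08

0.08


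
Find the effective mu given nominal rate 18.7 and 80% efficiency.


Effective rate = mu * efficiency = 18.7 * 0.8 = 14.96 per hour

14.96 per hour


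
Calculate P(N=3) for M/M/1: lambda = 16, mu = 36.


rho = 16/36; P(n) = (1-rho)*rho^n = (1-16/36)*(16/36)^3 = 0.0488

0.0488


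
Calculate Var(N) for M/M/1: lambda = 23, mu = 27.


rho = 23/27; Var(N) = rho/(1-rho)^2 = 38.81

38.81


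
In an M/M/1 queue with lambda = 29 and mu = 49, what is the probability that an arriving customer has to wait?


P(wait) = rho = lambda/mu = 29/49 = 0.5918

0.5918


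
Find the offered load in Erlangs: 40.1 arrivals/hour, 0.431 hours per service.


Offered load a = lambda * E[S] = 40.1 * 0.431 = 17.28 Erlangs

17.28 Erlangs


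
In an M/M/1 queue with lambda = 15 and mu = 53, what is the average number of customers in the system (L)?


rho = 15/53; L = rho/(1-rho) = 0.39

0.39


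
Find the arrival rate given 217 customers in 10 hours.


lambda = total arrivals / time = 217 / 10 = 21.7 per hour

21.7 per hour


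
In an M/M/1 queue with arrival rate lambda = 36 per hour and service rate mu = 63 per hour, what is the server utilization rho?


rho = lambda/mu = 36/63 = 0.5714

0.5714


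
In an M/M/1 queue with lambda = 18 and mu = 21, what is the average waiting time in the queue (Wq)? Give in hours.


rho = 18/21; Wq = rho/(mu - lambda) = 0.2857 hours

0.2857 hours


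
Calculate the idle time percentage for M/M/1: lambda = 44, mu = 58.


Idle fraction = (1 - rho) * 100 = (1 - 44/58) * 100 = 24.1%

24.1%


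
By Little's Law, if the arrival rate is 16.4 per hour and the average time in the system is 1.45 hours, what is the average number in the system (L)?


L = lambda * W = 16.4 * 1.45 = 23.78

23.78


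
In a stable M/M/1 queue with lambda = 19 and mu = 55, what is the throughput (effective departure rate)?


For a stable queue (lambda < mu), throughput = lambda = 19 per hour

19 per hour


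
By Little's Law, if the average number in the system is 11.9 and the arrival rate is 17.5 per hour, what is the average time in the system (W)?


W = L / lambda = 11.9 / 17.5 = 0.68 hours

0.68 hours


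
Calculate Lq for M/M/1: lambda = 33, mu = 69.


rho = 33/69; Lq = rho^2/(1-rho) = 0.44

0.44


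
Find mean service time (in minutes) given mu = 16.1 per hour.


Mean service time = 60/mu = 60/16.1 = 3.73 minutes

3.73 minutes


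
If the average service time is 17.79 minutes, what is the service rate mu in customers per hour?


mu = 60 / avg_service_time = 60 / 17.79 = 3.37 per hour

3.37 per hour


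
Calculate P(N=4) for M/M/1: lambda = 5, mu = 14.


rho = 5/14; P(n) = (1-rho)*rho^n = (1-5/14)*(5/14)^4 = 0.0105

0.0105


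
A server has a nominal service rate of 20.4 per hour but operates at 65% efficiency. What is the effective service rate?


Effective rate = mu * efficiency = 20.4 * 0.65 = 13.26 per hour

13.26 per hour


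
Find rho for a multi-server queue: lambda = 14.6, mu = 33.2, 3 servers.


rho = lambda / (c * mu) = 14.6 / (3 * 33.2) = 0.1466

0.1466


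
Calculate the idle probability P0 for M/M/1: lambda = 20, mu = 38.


P0 = 1 - rho = 1 - 20/38 = 0.4737

0.4737


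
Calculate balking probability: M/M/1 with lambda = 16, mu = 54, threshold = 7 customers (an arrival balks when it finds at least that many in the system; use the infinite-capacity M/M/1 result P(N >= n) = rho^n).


P(N >= 7) = rho^7 = (16/54)^7 = 0.0002

0.0002


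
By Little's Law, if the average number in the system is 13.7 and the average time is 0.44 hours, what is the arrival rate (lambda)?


lambda = L / W = 13.7 / 0.44 = 31.14 per hour

31.14 per hour


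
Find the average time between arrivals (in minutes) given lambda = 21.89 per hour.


Mean interarrival time = 60/lambda = 60/21.89 = 2.74 minutes

2.74 minutes


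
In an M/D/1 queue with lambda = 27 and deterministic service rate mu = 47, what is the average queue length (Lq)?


M/D/1: Lq = rho^2 / (2*(1-rho)) where rho = 27/47; Lq = 0.39

0.39


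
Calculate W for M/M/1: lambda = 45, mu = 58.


W = 1/(mu - lambda) = 1/(58 - 45) = 0.0769 hours

0.0769 hours


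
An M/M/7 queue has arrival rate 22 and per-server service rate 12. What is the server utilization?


rho = lambda/(c*mu) = 22/(7*12) = 0.2619

0.2619


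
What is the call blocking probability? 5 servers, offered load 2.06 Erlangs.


B(N,A) = (A^N/N!) / sum(A^k/k!, k=0..N) with N=5, A=2.06 = 0.0402

0.0402


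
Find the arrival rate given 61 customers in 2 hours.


lambda = total arrivals / time = 61 / 2 = 30.5 per hour

30.5 per hour


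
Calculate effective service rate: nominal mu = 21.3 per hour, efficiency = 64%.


Effective rate = mu * efficiency = 21.3 * 0.64 = 13.63 per hour

13.63 per hour


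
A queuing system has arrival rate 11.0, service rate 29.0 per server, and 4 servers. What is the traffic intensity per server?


rho = lambda / (c * mu) = 11.0 / (4 * 29.0) = 0.0948

0.0948


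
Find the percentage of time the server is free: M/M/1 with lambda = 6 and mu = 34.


Idle fraction = (1 - rho) * 100 = (1 - 6/34) * 100 = 82.4%

82.4%


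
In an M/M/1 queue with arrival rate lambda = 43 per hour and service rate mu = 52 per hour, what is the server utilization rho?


rho = lambda/mu = 43/52 = 0.8269

0.8269


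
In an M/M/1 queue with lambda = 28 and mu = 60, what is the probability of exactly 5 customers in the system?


rho = 28/60; P(n) = (1-rho)*rho^n = (1-28/60)*(28/60)^5 = 0.0118

0.0118


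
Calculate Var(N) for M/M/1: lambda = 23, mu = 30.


rho = 23/30; Var(N) = rho/(1-rho)^2 = 14.08

14.08


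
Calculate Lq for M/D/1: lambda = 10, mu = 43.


M/D/1: Lq = rho^2 / (2*(1-rho)) where rho = 10/43; Lq = 0.04

0.04


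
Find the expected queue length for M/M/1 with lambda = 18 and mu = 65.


rho = 18/65; Lq = rho^2/(1-rho) = 0.11

0.11


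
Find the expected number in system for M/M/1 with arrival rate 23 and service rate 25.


rho = 23/25; L = rho/(1-rho) = 11.5

11.5


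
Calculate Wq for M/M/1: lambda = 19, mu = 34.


rho = 19/34; Wq = rho/(mu - lambda) = 0.0373 hours

0.0373 hours


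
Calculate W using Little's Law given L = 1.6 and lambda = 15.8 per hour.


W = L / lambda = 1.6 / 15.8 = 0.1013 hours

0.1013 hours


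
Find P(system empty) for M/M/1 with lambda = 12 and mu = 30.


P0 = 1 - rho = 1 - 12/30 = 0.6

0.6


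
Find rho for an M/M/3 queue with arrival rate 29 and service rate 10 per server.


rho = lambda/(c*mu) = 29/(3*10) = 0.9667

0.9667


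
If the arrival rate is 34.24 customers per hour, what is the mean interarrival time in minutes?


Mean interarrival time = 60/lambda = 60/34.24 = 1.75 minutes

1.75 minutes


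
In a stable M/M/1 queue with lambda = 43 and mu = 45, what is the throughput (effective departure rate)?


For a stable queue (lambda < mu), throughput = lambda = 43 per hour

43 per hour


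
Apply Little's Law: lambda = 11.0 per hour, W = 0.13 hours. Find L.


L = lambda * W = 11.0 * 0.13 = 1.43

1.43


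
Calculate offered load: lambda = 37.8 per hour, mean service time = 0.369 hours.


Offered load a = lambda * E[S] = 37.8 * 0.369 = 13.95 Erlangs

13.95 Erlangs


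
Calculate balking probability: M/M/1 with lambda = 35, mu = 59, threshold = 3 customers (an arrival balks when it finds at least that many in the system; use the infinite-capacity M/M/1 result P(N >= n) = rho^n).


P(N >= 3) = rho^3 = (35/59)^3 = 0.2088

0.2088


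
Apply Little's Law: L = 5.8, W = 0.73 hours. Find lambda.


lambda = L / W = 5.8 / 0.73 = 7.95 per hour

7.95 per hour


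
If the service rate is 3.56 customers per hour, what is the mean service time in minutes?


Mean service time = 60/mu = 60/3.56 = 16.85 minutes

16.85 minutes


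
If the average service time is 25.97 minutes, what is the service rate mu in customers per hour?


mu = 60 / avg_service_time = 60 / 25.97 = 2.31 per hour

2.31 per hour


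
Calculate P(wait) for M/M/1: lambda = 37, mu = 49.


P(wait) = rho = lambda/mu = 37/49 = 0.7551

0.7551


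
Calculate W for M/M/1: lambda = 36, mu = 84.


W = 1/(mu - lambda) = 1/(84 - 36) = 0.0208 hours

0.0208 hours


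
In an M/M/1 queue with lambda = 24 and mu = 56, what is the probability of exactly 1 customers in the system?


rho = 24/56; P(n) = (1-rho)*rho^n = (1-24/56)*(24/56)^1 = 0.2449

0.2449


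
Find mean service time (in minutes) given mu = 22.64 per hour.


Mean service time = 60/mu = 60/22.64 = 2.65 minutes

2.65 minutes


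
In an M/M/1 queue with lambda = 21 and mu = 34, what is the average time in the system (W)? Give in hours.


W = 1/(mu - lambda) = 1/(34 - 21) = 0.0769 hours

0.0769 hours


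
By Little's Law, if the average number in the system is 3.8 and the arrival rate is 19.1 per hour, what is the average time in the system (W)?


W = L / lambda = 3.8 / 19.1 = 0.199 hours

0.199 hours


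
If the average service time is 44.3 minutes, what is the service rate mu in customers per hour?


mu = 60 / avg_service_time = 60 / 44.3 = 1.35 per hour

1.35 per hour


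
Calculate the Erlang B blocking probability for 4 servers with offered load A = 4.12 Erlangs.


B(N,A) = (A^N/N!) / sum(A^k/k!, k=0..N) with N=4, A=4.12 = 0.3221

0.3221
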